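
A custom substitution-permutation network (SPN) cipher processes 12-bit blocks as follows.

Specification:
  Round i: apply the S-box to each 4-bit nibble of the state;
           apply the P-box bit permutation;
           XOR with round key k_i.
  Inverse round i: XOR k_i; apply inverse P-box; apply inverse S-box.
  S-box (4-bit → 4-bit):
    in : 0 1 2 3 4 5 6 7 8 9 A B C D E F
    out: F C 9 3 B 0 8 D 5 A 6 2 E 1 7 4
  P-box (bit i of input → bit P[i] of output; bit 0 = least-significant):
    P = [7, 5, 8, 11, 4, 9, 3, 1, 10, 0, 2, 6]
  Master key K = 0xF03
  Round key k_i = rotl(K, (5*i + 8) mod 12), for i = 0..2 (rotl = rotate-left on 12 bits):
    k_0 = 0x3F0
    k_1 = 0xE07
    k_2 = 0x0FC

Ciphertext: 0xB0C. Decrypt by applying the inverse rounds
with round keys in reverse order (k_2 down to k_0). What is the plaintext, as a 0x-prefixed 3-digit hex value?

0x987

s_0 = ciphertext = 0xB0C
s_1 = InvRound(s_0, k_2) = 0x630
s_2 = InvRound(s_1, k_1) = 0xA29
s_3 = InvRound(s_2, k_0) = 0x987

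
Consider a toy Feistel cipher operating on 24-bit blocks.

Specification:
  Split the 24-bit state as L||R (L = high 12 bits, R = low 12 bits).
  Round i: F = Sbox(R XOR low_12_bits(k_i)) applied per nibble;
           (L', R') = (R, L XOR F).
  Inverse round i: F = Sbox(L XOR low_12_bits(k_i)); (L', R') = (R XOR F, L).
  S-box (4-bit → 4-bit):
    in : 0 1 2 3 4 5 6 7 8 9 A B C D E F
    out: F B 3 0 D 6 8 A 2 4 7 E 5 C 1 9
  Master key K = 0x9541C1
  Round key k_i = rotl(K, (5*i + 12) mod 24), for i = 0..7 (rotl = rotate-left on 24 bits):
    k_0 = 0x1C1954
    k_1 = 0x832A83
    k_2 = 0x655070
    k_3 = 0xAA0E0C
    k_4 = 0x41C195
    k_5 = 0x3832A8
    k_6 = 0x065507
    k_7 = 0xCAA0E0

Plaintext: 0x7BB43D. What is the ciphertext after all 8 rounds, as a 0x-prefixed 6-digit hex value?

0xDA77A5

s_0 = plaintext = 0x7BB43D
s_1 = Round(s_0, k_0) = 0x43DB3F
s_2 = Round(s_1, k_1) = 0xB3FFD8
s_3 = Round(s_2, k_2) = 0xFD824D
s_4 = Round(s_3, k_3) = 0x24DA03
s_5 = Round(s_4, k_4) = 0xA03C05
s_6 = Round(s_5, k_5) = 0xC05B7F
s_7 = Round(s_6, k_6) = 0xB7FDA7
s_8 = Round(s_7, k_7) = 0xDA77A5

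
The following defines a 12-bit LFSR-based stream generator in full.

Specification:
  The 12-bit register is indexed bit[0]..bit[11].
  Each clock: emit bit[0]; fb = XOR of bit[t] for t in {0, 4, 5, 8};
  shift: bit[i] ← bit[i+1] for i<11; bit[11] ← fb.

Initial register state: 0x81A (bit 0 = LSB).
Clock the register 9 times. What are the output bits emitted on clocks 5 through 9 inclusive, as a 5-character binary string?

reg_0 = 0x81A
clock 1: out=0, reg = 0xC0D
clock 2: out=1, reg = 0xE06
clock 3: out=0, reg = 0x703
clock 4: out=1, reg = 0x381
clock 5: out=1, reg = 0x1C0
clock 6: out=0, reg = 0x8E0
clock 7: out=0, reg = 0xC70
clock 8: out=0, reg = 0x638
clock 9: out=0, reg = 0x31C

10000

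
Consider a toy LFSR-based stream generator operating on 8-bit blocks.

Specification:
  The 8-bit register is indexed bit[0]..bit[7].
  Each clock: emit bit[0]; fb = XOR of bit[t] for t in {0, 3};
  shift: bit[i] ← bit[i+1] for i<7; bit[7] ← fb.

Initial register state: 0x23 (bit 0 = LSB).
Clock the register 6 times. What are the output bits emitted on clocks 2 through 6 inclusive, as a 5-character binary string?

10001

reg_0 = 0x23
clock 1: out=1, reg = 0x91
clock 2: out=1, reg = 0xC8
clock 3: out=0, reg = 0xE4
clock 4: out=0, reg = 0x72
clock 5: out=0, reg = 0x39
clock 6: out=1, reg = 0x1C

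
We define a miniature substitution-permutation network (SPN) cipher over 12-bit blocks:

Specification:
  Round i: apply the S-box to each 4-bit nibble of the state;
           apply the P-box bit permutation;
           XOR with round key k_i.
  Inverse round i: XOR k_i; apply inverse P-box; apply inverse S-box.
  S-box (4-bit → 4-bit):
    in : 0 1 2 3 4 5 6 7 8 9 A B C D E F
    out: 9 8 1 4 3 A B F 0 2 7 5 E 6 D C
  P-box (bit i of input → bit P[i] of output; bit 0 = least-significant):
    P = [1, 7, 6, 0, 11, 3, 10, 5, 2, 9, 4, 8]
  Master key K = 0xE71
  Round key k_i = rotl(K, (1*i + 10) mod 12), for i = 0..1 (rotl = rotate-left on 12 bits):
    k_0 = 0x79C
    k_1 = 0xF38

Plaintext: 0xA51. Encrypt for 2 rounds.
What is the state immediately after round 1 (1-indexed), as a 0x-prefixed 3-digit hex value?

s_0 = plaintext = 0xA51
s_1 = Round(s_0, k_0) = 0x5A1
s_2 = Round(s_1, k_1) = 0x031

0x5A1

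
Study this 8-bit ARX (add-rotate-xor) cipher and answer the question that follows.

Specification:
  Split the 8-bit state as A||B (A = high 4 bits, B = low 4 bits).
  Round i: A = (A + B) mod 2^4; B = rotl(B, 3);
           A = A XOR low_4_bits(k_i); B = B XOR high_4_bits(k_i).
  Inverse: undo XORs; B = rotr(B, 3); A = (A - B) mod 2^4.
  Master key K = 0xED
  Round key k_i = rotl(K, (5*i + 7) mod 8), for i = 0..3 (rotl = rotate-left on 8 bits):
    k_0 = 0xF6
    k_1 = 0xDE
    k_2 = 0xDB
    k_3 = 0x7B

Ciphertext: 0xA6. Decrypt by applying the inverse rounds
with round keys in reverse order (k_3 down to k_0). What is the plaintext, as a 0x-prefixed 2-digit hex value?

0xA7

s_0 = ciphertext = 0xA6
s_1 = InvRound(s_0, k_3) = 0xF2
s_2 = InvRound(s_1, k_2) = 0x5F
s_3 = InvRound(s_2, k_1) = 0x74
s_4 = InvRound(s_3, k_0) = 0xA7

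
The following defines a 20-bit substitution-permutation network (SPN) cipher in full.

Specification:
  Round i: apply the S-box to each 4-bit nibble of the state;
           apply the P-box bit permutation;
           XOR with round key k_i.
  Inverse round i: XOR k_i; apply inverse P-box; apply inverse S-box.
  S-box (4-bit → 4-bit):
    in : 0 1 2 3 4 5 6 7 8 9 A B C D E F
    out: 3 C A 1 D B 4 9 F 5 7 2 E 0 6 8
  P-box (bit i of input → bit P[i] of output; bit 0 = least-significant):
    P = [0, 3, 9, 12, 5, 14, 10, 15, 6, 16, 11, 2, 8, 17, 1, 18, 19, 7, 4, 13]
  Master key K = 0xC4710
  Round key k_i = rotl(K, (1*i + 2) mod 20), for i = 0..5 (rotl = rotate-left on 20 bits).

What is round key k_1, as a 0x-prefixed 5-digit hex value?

K = 0xC4710
k_0 = rotl(K, (1*0+2) mod 20) = rotl(K, 2) = 0x11C43
k_1 = rotl(K, (1*1+2) mod 20) = rotl(K, 3) = 0x23886

0x23886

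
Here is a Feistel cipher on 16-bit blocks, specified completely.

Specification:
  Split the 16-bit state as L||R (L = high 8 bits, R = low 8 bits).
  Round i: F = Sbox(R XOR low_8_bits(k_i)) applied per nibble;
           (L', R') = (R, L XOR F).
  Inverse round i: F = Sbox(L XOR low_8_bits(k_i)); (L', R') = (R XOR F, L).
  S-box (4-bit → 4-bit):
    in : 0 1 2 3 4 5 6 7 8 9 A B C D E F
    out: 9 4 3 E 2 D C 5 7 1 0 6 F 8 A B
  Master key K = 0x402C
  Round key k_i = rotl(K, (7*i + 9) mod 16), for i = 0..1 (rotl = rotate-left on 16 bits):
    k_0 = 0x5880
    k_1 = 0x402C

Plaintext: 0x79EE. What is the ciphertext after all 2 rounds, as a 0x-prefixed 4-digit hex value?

s_0 = plaintext = 0x79EE
s_1 = Round(s_0, k_0) = 0xEEB3
s_2 = Round(s_1, k_1) = 0xB3F5

0xB3F5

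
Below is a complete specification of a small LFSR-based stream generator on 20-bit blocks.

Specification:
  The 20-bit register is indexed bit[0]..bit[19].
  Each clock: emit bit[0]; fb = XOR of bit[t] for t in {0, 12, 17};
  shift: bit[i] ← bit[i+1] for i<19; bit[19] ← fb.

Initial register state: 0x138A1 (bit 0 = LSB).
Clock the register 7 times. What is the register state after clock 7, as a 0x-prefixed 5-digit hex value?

reg_0 = 0x138A1
clock 1: out=1, reg = 0x09C50
clock 2: out=0, reg = 0x84E28
clock 3: out=0, reg = 0x42714
clock 4: out=0, reg = 0x2138A
clock 5: out=0, reg = 0x109C5
clock 6: out=1, reg = 0x884E2
clock 7: out=0, reg = 0x44271

0x44271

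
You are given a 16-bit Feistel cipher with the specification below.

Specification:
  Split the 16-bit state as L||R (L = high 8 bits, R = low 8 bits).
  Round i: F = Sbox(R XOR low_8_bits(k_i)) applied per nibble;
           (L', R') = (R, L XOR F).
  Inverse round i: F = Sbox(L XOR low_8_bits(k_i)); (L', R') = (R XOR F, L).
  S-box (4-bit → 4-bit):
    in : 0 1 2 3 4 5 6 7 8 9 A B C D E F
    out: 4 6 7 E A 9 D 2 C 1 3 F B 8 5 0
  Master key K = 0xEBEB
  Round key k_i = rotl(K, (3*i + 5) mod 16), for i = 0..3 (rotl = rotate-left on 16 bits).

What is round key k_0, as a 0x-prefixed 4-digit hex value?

0x7D7D

K = 0xEBEB
k_0 = rotl(K, (3*0+5) mod 16) = rotl(K, 5) = 0x7D7D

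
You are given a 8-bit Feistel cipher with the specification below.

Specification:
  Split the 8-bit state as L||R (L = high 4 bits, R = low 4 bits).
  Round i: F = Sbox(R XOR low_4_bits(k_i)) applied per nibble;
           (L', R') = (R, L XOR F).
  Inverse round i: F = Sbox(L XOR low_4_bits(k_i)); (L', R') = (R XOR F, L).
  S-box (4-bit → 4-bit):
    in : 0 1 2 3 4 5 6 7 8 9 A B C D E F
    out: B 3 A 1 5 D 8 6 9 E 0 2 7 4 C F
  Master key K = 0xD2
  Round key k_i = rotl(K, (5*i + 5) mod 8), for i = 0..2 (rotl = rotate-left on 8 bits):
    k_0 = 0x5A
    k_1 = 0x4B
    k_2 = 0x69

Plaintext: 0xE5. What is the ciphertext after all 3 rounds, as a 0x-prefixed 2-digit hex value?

s_0 = plaintext = 0xE5
s_1 = Round(s_0, k_0) = 0x51
s_2 = Round(s_1, k_1) = 0x15
s_3 = Round(s_2, k_2) = 0x56

0x56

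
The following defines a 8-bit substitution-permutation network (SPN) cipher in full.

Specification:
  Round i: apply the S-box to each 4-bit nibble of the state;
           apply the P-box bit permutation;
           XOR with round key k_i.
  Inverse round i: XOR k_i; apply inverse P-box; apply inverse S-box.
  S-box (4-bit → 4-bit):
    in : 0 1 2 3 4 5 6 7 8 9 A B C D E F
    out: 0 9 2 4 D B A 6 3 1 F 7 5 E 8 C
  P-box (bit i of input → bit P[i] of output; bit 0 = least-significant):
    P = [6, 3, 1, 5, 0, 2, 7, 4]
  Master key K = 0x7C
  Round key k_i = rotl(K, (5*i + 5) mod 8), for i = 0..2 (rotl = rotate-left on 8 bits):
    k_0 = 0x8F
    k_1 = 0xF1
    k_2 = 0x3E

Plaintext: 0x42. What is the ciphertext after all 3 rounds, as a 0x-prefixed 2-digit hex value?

s_0 = plaintext = 0x42
s_1 = Round(s_0, k_0) = 0x16
s_2 = Round(s_1, k_1) = 0xC8
s_3 = Round(s_2, k_2) = 0xF7

0xF7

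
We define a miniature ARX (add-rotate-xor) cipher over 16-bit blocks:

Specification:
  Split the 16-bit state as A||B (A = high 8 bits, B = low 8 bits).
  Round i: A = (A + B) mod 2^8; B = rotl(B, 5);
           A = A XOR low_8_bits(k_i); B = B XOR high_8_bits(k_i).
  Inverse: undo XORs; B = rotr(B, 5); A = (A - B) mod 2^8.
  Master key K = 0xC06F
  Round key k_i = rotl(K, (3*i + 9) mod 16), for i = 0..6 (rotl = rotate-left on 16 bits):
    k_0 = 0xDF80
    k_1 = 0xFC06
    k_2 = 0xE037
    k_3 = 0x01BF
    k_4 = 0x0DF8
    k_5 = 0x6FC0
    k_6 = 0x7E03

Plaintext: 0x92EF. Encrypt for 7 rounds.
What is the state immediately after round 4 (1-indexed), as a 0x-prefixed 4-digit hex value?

s_0 = plaintext = 0x92EF
s_1 = Round(s_0, k_0) = 0x0122
s_2 = Round(s_1, k_1) = 0x25B8
s_3 = Round(s_2, k_2) = 0xEAF7
s_4 = Round(s_3, k_3) = 0x5EFF
s_5 = Round(s_4, k_4) = 0xA5F2
s_6 = Round(s_5, k_5) = 0x5731
s_7 = Round(s_6, k_6) = 0x8B58

0x5EFF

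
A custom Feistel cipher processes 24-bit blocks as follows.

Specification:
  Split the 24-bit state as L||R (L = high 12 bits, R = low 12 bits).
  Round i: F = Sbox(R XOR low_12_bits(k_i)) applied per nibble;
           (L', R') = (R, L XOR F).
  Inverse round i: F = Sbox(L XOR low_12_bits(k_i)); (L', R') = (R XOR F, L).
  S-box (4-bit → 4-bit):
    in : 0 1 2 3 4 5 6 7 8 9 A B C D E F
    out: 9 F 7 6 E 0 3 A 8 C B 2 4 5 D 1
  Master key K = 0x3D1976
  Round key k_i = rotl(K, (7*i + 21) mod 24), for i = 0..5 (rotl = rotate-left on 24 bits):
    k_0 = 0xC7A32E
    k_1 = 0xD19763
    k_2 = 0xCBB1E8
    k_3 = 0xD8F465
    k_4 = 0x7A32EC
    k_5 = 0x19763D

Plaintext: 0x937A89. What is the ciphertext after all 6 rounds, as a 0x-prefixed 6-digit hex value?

0x0BDE99

s_0 = plaintext = 0x937A89
s_1 = Round(s_0, k_0) = 0xA8958D
s_2 = Round(s_1, k_1) = 0x58DD54
s_3 = Round(s_2, k_2) = 0xD541A9
s_4 = Round(s_3, k_3) = 0x1A9D10
s_5 = Round(s_4, k_4) = 0xD100BD
s_6 = Round(s_5, k_5) = 0x0BDE99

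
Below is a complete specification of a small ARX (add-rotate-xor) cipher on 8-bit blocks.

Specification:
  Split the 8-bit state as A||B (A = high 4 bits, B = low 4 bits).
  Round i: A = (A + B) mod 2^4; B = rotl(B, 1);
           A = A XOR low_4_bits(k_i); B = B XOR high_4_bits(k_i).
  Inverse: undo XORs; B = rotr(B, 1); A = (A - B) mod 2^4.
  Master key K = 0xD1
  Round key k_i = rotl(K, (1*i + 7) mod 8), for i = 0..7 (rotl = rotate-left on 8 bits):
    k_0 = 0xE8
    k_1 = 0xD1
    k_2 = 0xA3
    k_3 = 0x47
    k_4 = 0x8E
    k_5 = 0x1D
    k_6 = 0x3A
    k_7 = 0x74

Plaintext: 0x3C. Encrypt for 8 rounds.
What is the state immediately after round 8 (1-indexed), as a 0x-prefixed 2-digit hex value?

s_0 = plaintext = 0x3C
s_1 = Round(s_0, k_0) = 0x77
s_2 = Round(s_1, k_1) = 0xF3
s_3 = Round(s_2, k_2) = 0x1C
s_4 = Round(s_3, k_3) = 0xAD
s_5 = Round(s_4, k_4) = 0x93
s_6 = Round(s_5, k_5) = 0x17
s_7 = Round(s_6, k_6) = 0x2D
s_8 = Round(s_7, k_7) = 0xBC

0xBC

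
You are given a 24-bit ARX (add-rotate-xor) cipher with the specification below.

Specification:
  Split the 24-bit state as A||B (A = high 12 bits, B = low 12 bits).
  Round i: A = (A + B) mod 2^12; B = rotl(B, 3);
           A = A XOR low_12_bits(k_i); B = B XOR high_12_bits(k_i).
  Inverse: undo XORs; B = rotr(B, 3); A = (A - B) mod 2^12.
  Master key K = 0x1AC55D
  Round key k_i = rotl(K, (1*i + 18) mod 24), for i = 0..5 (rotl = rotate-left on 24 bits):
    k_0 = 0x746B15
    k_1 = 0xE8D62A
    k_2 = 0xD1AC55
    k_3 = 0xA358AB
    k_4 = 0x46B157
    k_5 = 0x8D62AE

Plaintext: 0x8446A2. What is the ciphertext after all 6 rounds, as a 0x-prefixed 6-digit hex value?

0x3B8F63

s_0 = plaintext = 0x8446A2
s_1 = Round(s_0, k_0) = 0x5F3255
s_2 = Round(s_1, k_1) = 0xE62C24
s_3 = Round(s_2, k_2) = 0x6D3C3C
s_4 = Round(s_3, k_3) = 0xBA4BD3
s_5 = Round(s_4, k_4) = 0x620AF6
s_6 = Round(s_5, k_5) = 0x3B8F63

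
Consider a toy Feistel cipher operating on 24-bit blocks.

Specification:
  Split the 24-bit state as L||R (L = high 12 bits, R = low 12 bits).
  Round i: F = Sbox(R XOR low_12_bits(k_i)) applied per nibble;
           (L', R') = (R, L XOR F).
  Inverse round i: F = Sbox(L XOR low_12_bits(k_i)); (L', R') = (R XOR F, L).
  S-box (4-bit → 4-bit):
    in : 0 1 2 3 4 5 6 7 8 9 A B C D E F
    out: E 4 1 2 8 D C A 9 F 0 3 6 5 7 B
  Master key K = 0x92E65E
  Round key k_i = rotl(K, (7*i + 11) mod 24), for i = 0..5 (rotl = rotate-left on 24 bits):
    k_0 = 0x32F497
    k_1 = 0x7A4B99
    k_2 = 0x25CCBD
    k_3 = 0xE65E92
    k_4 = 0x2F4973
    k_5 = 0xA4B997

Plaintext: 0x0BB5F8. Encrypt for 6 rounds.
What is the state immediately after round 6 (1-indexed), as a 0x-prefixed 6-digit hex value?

s_0 = plaintext = 0x0BB5F8
s_1 = Round(s_0, k_0) = 0x5F8470
s_2 = Round(s_1, k_1) = 0x470E87
s_3 = Round(s_2, k_2) = 0xE87550
s_4 = Round(s_3, k_3) = 0x550DE6
s_5 = Round(s_4, k_4) = 0xDE6DAD
s_6 = Round(s_5, k_5) = 0xDAD5C6

0xDAD5C6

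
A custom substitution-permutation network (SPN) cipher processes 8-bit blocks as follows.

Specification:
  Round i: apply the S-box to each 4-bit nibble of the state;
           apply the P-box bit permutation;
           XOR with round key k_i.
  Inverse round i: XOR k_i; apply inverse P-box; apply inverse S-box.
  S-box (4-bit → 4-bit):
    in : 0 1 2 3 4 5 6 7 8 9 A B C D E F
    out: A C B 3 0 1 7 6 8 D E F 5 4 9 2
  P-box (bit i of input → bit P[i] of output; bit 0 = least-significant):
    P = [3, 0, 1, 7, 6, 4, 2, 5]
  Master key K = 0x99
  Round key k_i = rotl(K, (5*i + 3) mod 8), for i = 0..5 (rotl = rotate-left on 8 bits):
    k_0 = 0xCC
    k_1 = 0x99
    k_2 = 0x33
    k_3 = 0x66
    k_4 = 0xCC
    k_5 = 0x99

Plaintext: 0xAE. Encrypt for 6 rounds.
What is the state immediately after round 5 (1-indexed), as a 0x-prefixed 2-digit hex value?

s_0 = plaintext = 0xAE
s_1 = Round(s_0, k_0) = 0x70
s_2 = Round(s_1, k_1) = 0x0C
s_3 = Round(s_2, k_2) = 0x09
s_4 = Round(s_3, k_3) = 0xDC
s_5 = Round(s_4, k_4) = 0xC2
s_6 = Round(s_5, k_5) = 0x54

0xC2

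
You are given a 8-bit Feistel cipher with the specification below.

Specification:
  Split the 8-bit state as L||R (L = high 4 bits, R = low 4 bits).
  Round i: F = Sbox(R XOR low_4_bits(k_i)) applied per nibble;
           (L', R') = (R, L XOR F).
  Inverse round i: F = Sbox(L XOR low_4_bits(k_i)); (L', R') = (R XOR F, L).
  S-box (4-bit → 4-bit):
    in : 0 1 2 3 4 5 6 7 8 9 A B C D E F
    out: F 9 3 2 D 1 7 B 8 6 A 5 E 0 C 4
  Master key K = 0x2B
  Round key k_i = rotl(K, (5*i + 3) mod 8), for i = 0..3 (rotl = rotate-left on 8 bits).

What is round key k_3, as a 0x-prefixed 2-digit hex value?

0xAC

K = 0x2B
k_0 = rotl(K, (5*0+3) mod 8) = rotl(K, 3) = 0x59
k_1 = rotl(K, (5*1+3) mod 8) = rotl(K, 0) = 0x2B
k_2 = rotl(K, (5*2+3) mod 8) = rotl(K, 5) = 0x65
k_3 = rotl(K, (5*3+3) mod 8) = rotl(K, 2) = 0xAC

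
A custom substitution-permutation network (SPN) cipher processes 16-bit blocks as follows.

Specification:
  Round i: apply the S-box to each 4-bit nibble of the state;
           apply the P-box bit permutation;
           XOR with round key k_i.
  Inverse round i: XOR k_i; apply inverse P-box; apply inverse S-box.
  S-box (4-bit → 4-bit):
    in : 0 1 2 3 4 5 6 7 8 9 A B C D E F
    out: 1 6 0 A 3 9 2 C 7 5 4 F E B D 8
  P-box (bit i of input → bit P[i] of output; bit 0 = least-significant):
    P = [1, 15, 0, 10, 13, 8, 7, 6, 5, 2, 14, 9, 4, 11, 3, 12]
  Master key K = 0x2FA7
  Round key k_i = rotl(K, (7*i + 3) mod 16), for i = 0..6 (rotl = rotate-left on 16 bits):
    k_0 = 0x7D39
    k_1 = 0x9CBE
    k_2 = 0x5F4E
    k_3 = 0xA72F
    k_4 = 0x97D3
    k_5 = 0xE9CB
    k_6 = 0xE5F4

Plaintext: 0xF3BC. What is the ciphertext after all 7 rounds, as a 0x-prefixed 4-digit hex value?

0x2391

s_0 = plaintext = 0xF3BC
s_1 = Round(s_0, k_0) = 0xCAFC
s_2 = Round(s_1, k_1) = 0x40F7
s_3 = Round(s_2, k_2) = 0x533F
s_4 = Round(s_3, k_3) = 0xB07B
s_5 = Round(s_4, k_4) = 0x0B28
s_6 = Round(s_5, k_5) = 0x2BFC
s_7 = Round(s_6, k_6) = 0x2391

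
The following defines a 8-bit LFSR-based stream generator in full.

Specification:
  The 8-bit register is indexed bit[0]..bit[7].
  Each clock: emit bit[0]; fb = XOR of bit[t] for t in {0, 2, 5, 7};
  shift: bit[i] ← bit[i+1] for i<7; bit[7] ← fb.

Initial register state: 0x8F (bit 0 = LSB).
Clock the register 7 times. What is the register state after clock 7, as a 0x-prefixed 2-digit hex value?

0x1F

reg_0 = 0x8F
clock 1: out=1, reg = 0xC7
clock 2: out=1, reg = 0xE3
clock 3: out=1, reg = 0xF1
clock 4: out=1, reg = 0xF8
clock 5: out=0, reg = 0x7C
clock 6: out=0, reg = 0x3E
clock 7: out=0, reg = 0x1F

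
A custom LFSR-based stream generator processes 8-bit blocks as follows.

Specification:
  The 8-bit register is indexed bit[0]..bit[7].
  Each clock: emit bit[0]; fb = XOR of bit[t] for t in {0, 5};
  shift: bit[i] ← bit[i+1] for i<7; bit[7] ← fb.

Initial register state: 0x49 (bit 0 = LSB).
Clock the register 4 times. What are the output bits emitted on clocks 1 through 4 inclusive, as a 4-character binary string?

1001

reg_0 = 0x49
clock 1: out=1, reg = 0xA4
clock 2: out=0, reg = 0xD2
clock 3: out=0, reg = 0x69
clock 4: out=1, reg = 0x34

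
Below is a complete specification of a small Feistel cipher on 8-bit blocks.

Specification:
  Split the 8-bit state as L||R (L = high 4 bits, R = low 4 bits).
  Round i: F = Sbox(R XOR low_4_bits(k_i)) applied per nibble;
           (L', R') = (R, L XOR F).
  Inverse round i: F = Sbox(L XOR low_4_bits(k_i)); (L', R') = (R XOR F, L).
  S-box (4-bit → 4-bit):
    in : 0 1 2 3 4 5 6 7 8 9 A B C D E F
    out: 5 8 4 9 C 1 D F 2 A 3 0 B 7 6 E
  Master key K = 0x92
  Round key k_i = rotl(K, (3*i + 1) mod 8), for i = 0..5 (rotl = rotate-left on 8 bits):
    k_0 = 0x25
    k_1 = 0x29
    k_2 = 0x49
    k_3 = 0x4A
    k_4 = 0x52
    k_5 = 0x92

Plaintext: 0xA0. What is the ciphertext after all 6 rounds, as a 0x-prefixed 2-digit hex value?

s_0 = plaintext = 0xA0
s_1 = Round(s_0, k_0) = 0x0B
s_2 = Round(s_1, k_1) = 0xB4
s_3 = Round(s_2, k_2) = 0x4C
s_4 = Round(s_3, k_3) = 0xC9
s_5 = Round(s_4, k_4) = 0x9C
s_6 = Round(s_5, k_5) = 0xCF

0xCF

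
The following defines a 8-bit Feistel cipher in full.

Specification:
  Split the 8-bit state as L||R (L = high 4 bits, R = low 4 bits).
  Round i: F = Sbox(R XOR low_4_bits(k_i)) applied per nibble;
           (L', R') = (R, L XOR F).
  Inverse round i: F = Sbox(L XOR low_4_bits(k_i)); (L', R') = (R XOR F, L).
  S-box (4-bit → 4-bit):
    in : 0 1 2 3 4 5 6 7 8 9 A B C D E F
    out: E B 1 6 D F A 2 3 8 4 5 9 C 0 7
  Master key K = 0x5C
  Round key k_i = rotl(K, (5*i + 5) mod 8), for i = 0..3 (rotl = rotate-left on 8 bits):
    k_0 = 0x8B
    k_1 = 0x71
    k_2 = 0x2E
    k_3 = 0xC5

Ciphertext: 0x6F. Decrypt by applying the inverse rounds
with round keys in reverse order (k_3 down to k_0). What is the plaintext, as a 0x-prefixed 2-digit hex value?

0x86

s_0 = ciphertext = 0x6F
s_1 = InvRound(s_0, k_3) = 0x96
s_2 = InvRound(s_1, k_2) = 0x49
s_3 = InvRound(s_2, k_1) = 0x64
s_4 = InvRound(s_3, k_0) = 0x86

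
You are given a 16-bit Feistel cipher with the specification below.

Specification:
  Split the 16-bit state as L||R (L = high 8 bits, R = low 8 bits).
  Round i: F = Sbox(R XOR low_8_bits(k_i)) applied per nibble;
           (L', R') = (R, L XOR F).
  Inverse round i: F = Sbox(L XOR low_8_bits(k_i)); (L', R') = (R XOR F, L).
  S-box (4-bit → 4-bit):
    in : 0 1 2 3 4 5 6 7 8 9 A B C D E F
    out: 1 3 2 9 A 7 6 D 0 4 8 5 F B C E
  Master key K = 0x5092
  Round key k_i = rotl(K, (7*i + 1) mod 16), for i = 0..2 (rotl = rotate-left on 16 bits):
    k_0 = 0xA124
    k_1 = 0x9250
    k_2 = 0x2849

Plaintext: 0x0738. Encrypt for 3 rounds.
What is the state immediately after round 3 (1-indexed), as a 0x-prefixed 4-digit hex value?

0x580B

s_0 = plaintext = 0x0738
s_1 = Round(s_0, k_0) = 0x3838
s_2 = Round(s_1, k_1) = 0x3858
s_3 = Round(s_2, k_2) = 0x580B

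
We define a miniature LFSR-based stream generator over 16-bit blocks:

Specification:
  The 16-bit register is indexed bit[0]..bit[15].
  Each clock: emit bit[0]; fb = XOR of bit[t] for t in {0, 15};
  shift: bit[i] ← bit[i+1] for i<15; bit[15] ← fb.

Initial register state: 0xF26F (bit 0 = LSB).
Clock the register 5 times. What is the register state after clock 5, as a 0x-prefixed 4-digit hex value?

0xD793

reg_0 = 0xF26F
clock 1: out=1, reg = 0x7937
clock 2: out=1, reg = 0xBC9B
clock 3: out=1, reg = 0x5E4D
clock 4: out=1, reg = 0xAF26
clock 5: out=0, reg = 0xD793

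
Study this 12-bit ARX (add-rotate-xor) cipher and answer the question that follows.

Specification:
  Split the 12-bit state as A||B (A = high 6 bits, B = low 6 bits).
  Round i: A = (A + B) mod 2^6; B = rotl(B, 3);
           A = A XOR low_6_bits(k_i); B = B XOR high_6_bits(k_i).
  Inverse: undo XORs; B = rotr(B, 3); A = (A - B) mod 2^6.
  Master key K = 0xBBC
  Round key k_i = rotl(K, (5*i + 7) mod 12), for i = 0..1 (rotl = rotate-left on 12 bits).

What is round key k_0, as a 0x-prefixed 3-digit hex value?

0xE5D

K = 0xBBC
k_0 = rotl(K, (5*0+7) mod 12) = rotl(K, 7) = 0xE5D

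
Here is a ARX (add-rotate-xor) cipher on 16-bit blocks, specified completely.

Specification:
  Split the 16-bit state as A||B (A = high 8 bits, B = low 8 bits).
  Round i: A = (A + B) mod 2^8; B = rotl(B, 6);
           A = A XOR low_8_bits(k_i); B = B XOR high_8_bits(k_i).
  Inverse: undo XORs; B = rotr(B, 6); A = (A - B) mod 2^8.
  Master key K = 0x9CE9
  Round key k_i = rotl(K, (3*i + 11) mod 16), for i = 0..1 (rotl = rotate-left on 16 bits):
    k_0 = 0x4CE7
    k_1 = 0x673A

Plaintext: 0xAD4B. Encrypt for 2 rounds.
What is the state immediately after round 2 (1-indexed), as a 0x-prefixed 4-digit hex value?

s_0 = plaintext = 0xAD4B
s_1 = Round(s_0, k_0) = 0x1F9E
s_2 = Round(s_1, k_1) = 0x87C0

0x87C0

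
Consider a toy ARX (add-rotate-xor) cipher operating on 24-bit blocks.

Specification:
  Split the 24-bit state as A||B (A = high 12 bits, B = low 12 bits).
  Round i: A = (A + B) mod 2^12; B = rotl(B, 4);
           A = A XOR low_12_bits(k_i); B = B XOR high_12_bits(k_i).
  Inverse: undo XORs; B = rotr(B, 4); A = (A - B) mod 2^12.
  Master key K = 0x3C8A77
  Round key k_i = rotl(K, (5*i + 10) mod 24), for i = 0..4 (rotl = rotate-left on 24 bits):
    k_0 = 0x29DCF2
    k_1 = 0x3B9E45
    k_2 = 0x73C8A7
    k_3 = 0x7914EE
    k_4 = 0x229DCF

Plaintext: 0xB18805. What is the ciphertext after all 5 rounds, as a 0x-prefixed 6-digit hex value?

s_0 = plaintext = 0xB18805
s_1 = Round(s_0, k_0) = 0xFEF2C5
s_2 = Round(s_1, k_1) = 0xCF1FEB
s_3 = Round(s_2, k_2) = 0x47B983
s_4 = Round(s_3, k_3) = 0x910FA8
s_5 = Round(s_4, k_4) = 0x5778A6

0x5778A6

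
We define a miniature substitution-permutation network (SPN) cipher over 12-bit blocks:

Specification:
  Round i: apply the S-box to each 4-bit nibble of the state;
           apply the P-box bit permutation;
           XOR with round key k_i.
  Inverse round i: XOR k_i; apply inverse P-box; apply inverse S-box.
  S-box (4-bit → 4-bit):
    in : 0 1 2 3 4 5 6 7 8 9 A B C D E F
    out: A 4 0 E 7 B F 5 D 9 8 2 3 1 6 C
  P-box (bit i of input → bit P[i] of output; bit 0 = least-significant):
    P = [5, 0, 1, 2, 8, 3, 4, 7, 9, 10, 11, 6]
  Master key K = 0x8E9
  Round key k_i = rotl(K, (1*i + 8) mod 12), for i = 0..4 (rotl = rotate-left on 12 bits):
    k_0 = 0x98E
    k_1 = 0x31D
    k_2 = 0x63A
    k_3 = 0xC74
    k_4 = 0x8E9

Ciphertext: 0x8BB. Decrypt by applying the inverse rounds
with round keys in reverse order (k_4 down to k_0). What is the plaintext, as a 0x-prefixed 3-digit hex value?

0x6DC

s_0 = ciphertext = 0x8BB
s_1 = InvRound(s_0, k_4) = 0xA11
s_2 = InvRound(s_1, k_3) = 0x525
s_3 = InvRound(s_2, k_2) = 0xD43
s_4 = InvRound(s_3, k_1) = 0x6EF
s_5 = InvRound(s_4, k_0) = 0x6DC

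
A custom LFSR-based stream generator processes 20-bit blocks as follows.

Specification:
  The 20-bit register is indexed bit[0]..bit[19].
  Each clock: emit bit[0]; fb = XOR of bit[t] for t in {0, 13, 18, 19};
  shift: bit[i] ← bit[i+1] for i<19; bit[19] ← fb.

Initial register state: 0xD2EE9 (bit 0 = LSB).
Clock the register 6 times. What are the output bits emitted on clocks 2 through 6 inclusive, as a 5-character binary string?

reg_0 = 0xD2EE9
clock 1: out=1, reg = 0x69774
clock 2: out=0, reg = 0xB4BBA
clock 3: out=0, reg = 0xDA5DD
clock 4: out=1, reg = 0x6D2EE
clock 5: out=0, reg = 0xB6977
clock 6: out=1, reg = 0xDB4BB

00101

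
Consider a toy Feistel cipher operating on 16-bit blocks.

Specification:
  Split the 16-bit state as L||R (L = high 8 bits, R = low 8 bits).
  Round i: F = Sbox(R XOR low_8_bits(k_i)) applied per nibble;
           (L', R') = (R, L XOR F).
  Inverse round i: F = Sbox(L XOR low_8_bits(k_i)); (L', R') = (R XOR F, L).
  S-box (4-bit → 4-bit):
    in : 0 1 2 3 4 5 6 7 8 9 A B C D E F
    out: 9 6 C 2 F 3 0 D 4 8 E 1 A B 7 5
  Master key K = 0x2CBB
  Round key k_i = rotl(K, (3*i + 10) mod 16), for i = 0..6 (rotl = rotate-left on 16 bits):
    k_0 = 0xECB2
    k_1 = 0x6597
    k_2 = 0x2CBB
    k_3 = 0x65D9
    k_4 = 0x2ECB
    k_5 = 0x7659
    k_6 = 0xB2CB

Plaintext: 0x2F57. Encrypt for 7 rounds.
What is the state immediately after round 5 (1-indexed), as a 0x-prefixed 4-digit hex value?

0x21D9

s_0 = plaintext = 0x2F57
s_1 = Round(s_0, k_0) = 0x575C
s_2 = Round(s_1, k_1) = 0x5CF6
s_3 = Round(s_2, k_2) = 0xF6A7
s_4 = Round(s_3, k_3) = 0xA721
s_5 = Round(s_4, k_4) = 0x21D9
s_6 = Round(s_5, k_5) = 0xD968
s_7 = Round(s_6, k_6) = 0x683B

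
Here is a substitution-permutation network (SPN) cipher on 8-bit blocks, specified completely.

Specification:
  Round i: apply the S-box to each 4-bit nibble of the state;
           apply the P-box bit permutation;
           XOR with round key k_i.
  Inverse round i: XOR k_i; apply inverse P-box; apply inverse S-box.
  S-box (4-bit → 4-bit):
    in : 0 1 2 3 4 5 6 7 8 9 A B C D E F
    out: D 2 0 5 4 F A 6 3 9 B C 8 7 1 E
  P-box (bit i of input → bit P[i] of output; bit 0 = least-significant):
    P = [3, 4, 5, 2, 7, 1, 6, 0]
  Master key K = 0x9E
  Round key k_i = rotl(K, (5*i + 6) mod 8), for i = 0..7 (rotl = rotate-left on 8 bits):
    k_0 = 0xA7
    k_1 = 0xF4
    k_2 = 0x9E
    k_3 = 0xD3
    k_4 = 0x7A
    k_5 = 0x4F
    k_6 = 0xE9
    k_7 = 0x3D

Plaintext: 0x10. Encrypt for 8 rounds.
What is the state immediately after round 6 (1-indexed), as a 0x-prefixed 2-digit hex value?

0x9F

s_0 = plaintext = 0x10
s_1 = Round(s_0, k_0) = 0x89
s_2 = Round(s_1, k_1) = 0x7A
s_3 = Round(s_2, k_2) = 0xC0
s_4 = Round(s_3, k_3) = 0xFE
s_5 = Round(s_4, k_4) = 0x31
s_6 = Round(s_5, k_5) = 0x9F
s_7 = Round(s_6, k_6) = 0x5C
s_8 = Round(s_7, k_7) = 0xFA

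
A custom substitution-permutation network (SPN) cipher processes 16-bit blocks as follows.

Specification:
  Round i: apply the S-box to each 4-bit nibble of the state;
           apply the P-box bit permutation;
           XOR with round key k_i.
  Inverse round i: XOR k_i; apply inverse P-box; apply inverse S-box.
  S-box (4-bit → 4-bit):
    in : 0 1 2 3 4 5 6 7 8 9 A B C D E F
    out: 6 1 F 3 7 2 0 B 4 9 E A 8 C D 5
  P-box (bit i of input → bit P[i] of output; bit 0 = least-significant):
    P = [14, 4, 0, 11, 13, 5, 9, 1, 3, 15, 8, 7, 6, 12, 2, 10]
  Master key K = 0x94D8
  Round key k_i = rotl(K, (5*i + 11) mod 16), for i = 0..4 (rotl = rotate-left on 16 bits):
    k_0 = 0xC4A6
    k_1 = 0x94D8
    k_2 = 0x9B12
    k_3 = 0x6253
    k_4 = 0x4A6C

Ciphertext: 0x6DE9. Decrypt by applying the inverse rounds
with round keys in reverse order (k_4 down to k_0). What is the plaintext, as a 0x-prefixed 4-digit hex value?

0x54CC

s_0 = ciphertext = 0x6DE9
s_1 = InvRound(s_0, k_4) = 0xDDF8
s_2 = InvRound(s_1, k_3) = 0xB22D
s_3 = InvRound(s_2, k_2) = 0x8F7A
s_4 = InvRound(s_3, k_1) = 0x5DAC
s_5 = InvRound(s_4, k_0) = 0x54CC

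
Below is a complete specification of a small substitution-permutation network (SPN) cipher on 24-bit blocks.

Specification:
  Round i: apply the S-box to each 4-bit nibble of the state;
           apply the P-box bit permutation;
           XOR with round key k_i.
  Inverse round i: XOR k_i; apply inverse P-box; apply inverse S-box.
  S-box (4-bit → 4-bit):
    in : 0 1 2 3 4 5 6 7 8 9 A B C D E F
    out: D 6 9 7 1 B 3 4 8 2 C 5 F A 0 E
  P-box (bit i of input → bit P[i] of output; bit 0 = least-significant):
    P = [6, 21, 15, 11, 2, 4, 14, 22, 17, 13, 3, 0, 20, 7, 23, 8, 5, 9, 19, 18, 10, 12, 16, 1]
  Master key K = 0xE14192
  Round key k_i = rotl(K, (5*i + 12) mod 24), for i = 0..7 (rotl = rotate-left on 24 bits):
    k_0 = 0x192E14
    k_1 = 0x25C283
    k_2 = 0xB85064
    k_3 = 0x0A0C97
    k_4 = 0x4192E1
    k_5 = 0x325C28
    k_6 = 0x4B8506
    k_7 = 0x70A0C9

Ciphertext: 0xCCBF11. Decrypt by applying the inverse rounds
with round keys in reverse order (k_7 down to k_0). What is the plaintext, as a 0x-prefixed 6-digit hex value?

0xBC4F3E

s_0 = ciphertext = 0xCCBF11
s_1 = InvRound(s_0, k_7) = 0x6FC795
s_2 = InvRound(s_1, k_6) = 0x8D9819
s_3 = InvRound(s_2, k_5) = 0xB0B211
s_4 = InvRound(s_3, k_4) = 0x7439D6
s_5 = InvRound(s_4, k_3) = 0x6A2586
s_6 = InvRound(s_5, k_2) = 0x54C6A4
s_7 = InvRound(s_6, k_1) = 0x044829
s_8 = InvRound(s_7, k_0) = 0xBC4F3E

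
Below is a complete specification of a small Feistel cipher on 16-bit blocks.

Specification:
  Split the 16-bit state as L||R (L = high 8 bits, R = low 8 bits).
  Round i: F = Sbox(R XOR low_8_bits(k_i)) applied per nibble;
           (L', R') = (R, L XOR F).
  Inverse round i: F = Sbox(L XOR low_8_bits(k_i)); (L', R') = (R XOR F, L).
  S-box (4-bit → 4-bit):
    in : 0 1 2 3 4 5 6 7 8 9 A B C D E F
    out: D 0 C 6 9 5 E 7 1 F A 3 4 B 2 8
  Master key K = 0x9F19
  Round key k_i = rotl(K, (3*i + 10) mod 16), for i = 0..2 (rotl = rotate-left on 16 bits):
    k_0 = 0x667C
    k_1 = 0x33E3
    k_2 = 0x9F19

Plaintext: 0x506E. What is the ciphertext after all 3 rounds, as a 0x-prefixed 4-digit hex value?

s_0 = plaintext = 0x506E
s_1 = Round(s_0, k_0) = 0x6E5C
s_2 = Round(s_1, k_1) = 0x5C56
s_3 = Round(s_2, k_2) = 0x56C4

0x56C4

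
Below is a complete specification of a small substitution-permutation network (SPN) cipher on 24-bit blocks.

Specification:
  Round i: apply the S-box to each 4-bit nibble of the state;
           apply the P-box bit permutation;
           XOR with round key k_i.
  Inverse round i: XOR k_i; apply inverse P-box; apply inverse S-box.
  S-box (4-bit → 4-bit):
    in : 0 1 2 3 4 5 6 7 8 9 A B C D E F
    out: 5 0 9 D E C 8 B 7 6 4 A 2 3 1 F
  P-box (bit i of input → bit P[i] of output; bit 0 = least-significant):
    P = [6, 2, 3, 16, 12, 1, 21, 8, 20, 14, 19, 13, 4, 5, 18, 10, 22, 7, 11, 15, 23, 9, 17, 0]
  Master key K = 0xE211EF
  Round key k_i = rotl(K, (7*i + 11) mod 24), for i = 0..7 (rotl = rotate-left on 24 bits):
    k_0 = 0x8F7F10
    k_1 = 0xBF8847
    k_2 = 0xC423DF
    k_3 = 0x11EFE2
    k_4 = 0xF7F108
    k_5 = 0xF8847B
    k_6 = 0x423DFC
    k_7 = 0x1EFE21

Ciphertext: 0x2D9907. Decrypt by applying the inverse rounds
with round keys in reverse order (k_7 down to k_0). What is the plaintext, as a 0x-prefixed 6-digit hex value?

s_0 = ciphertext = 0x2D9907
s_1 = InvRound(s_0, k_7) = 0x91B74B
s_2 = InvRound(s_1, k_6) = 0xFFDECB
s_3 = InvRound(s_2, k_5) = 0x998CE6
s_4 = InvRound(s_3, k_4) = 0xA844F8
s_5 = InvRound(s_4, k_3) = 0xD5E345
s_6 = InvRound(s_5, k_2) = 0x1BEDC5
s_7 = InvRound(s_6, k_1) = 0xEC5B41
s_8 = InvRound(s_7, k_0) = 0x5E26A2

0x5E26A2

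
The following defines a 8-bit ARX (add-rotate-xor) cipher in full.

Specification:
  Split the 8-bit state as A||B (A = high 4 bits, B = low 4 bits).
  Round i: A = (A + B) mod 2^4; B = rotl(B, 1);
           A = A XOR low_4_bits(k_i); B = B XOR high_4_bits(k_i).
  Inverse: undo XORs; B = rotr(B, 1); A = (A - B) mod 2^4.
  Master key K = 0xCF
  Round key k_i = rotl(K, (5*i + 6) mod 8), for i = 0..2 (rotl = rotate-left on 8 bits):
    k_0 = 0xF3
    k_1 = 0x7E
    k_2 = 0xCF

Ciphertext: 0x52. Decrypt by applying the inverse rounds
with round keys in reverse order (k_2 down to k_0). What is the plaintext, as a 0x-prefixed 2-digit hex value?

0xFF

s_0 = ciphertext = 0x52
s_1 = InvRound(s_0, k_2) = 0x37
s_2 = InvRound(s_1, k_1) = 0xD0
s_3 = InvRound(s_2, k_0) = 0xFF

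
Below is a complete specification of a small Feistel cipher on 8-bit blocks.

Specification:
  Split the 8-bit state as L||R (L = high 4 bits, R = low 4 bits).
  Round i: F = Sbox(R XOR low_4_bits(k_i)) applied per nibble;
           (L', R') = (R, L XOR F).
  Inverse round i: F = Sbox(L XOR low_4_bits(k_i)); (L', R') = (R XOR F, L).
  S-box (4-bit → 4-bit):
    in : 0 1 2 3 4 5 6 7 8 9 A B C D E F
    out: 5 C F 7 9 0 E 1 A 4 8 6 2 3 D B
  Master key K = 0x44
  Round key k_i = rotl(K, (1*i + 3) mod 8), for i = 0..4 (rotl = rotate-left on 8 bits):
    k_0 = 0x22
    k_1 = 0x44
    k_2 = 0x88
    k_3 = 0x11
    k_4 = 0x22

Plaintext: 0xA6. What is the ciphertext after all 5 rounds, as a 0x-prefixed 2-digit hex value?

0x34

s_0 = plaintext = 0xA6
s_1 = Round(s_0, k_0) = 0x63
s_2 = Round(s_1, k_1) = 0x37
s_3 = Round(s_2, k_2) = 0x78
s_4 = Round(s_3, k_3) = 0x83
s_5 = Round(s_4, k_4) = 0x34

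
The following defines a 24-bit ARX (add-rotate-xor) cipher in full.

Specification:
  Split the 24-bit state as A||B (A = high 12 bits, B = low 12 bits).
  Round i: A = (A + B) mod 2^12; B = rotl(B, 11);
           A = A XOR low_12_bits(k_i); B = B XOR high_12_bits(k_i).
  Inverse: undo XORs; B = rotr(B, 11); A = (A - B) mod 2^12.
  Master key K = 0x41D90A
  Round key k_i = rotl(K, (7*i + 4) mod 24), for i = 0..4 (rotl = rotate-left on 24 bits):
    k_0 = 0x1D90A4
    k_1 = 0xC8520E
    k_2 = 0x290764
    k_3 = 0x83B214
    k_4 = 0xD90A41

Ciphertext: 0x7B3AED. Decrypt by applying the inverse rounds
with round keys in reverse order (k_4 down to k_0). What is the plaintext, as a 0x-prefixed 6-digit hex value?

s_0 = ciphertext = 0x7B3AED
s_1 = InvRound(s_0, k_4) = 0xEF8EFA
s_2 = InvRound(s_1, k_3) = 0xF6AD82
s_3 = InvRound(s_2, k_2) = 0x9E9E25
s_4 = InvRound(s_3, k_1) = 0x6A7540
s_5 = InvRound(s_4, k_0) = 0xCD1932

0xCD1932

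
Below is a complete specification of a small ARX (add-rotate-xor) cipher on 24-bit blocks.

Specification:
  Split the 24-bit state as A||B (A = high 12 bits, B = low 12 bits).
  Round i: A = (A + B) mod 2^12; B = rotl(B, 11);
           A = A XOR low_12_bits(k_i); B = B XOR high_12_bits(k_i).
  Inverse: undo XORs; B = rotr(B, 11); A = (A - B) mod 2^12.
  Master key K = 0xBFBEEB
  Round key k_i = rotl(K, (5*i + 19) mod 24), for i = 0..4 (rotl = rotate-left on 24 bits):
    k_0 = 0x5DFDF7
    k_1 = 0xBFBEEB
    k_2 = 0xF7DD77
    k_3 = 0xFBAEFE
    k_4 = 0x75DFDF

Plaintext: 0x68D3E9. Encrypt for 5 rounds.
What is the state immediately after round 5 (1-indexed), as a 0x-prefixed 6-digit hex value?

s_0 = plaintext = 0x68D3E9
s_1 = Round(s_0, k_0) = 0x781C2B
s_2 = Round(s_1, k_1) = 0xD475EE
s_3 = Round(s_2, k_2) = 0xE42D8A
s_4 = Round(s_3, k_3) = 0x53297F
s_5 = Round(s_4, k_4) = 0x16EBE2

0x16EBE2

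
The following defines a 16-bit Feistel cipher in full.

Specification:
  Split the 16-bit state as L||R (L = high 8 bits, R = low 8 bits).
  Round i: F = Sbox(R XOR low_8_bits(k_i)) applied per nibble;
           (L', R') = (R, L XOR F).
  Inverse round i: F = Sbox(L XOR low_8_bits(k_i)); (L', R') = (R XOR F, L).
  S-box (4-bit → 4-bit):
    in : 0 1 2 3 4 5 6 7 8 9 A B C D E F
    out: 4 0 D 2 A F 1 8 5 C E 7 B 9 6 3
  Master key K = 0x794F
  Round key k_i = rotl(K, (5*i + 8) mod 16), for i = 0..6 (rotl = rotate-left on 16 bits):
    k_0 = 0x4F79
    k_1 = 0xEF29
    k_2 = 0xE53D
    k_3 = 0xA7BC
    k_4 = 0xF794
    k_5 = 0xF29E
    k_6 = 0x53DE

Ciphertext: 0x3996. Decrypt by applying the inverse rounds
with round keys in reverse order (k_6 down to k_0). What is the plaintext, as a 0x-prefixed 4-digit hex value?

0x7855

s_0 = ciphertext = 0x3996
s_1 = InvRound(s_0, k_6) = 0xFE39
s_2 = InvRound(s_1, k_5) = 0x2DFE
s_3 = InvRound(s_2, k_4) = 0x822D
s_4 = InvRound(s_3, k_3) = 0x0B82
s_5 = InvRound(s_4, k_2) = 0xA30B
s_6 = InvRound(s_5, k_1) = 0x55A3
s_7 = InvRound(s_6, k_0) = 0x7855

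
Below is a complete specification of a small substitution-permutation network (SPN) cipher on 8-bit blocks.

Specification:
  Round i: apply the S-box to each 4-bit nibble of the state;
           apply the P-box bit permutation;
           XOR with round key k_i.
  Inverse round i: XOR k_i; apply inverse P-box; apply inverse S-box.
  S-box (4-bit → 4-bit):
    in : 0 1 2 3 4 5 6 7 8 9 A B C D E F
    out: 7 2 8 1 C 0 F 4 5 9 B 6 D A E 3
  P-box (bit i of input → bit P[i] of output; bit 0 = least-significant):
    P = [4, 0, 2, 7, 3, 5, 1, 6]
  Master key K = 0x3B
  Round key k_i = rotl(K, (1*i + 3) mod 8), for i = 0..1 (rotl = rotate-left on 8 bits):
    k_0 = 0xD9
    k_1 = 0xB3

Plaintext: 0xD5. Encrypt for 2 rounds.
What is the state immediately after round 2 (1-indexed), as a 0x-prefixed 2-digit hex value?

0x01

s_0 = plaintext = 0xD5
s_1 = Round(s_0, k_0) = 0xB9
s_2 = Round(s_1, k_1) = 0x01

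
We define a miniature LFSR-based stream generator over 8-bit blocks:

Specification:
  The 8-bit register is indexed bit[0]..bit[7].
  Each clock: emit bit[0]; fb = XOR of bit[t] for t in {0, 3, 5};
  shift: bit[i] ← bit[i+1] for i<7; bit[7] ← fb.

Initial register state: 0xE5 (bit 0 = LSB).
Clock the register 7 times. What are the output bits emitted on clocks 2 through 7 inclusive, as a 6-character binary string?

reg_0 = 0xE5
clock 1: out=1, reg = 0x72
clock 2: out=0, reg = 0xB9
clock 3: out=1, reg = 0xDC
clock 4: out=0, reg = 0xEE
clock 5: out=0, reg = 0x77
clock 6: out=1, reg = 0x3B
clock 7: out=1, reg = 0x9D

010011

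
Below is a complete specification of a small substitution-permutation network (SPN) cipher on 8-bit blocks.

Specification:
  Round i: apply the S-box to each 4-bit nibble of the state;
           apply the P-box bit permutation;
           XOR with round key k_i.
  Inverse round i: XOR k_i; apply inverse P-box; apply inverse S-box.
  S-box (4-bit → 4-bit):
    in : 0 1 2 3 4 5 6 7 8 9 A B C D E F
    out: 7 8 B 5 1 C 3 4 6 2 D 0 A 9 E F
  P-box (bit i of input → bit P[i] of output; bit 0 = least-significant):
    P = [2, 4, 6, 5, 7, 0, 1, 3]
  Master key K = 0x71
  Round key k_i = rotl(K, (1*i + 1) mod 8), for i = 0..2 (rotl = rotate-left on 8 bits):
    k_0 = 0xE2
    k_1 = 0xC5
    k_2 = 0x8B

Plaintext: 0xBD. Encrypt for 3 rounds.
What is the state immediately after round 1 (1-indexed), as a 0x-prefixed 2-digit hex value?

0xC6

s_0 = plaintext = 0xBD
s_1 = Round(s_0, k_0) = 0xC6
s_2 = Round(s_1, k_1) = 0xD8
s_3 = Round(s_2, k_2) = 0x53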